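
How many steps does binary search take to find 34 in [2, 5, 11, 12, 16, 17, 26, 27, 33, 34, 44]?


Search for 34:
[0,10] mid=5 arr[5]=17
[6,10] mid=8 arr[8]=33
[9,10] mid=9 arr[9]=34
Total: 3 comparisons


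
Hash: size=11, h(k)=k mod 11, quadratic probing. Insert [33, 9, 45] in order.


Insertions: 33->slot 0; 9->slot 9; 45->slot 1
Table: [33, 45, None, None, None, None, None, None, None, 9, None]


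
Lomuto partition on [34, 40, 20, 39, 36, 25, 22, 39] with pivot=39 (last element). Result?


Elements <= 39 go left of pivot.
Result: [34, 20, 39, 36, 25, 22, 39, 40], pivot at index 6


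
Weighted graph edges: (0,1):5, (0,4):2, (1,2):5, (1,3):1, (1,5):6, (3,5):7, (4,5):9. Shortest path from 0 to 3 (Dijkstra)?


Dijkstra from 0:
Distances: {0: 0, 1: 5, 2: 10, 3: 6, 4: 2, 5: 11}
Shortest distance to 3 = 6, path = [0, 1, 3]


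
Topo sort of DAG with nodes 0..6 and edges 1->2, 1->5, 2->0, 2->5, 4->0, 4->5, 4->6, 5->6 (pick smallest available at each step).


Kahn's algorithm, process smallest node first
Order: [1, 2, 3, 4, 0, 5, 6]


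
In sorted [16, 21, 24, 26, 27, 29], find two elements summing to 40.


Two pointers: lo=0, hi=5
Found pair: (16, 24) summing to 40


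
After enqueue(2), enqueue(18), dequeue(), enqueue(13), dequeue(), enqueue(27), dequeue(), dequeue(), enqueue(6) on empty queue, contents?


enqueue(2) -> [2]
enqueue(18) -> [2, 18]
dequeue() returns 2 -> [18]
enqueue(13) -> [18, 13]
dequeue() returns 18 -> [13]
enqueue(27) -> [13, 27]
dequeue() returns 13 -> [27]
dequeue() returns 27 -> []
enqueue(6) -> [6]
Final queue (front to back): [6]


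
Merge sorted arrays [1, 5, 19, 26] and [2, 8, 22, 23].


Compare heads, take smaller each step.
Merged: [1, 2, 5, 8, 19, 22, 23, 26]


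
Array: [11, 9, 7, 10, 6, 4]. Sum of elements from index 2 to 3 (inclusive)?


Prefix sums: [0, 11, 20, 27, 37, 43, 47]
Sum[2..3] = prefix[4] - prefix[2] = 37 - 20 = 17


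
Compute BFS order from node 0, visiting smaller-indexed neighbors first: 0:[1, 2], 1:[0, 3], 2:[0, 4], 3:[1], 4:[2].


BFS queue: start with [0]
Visit order: [0, 1, 2, 3, 4]


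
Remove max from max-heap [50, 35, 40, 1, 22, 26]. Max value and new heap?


Max = 50
Replace root with last, heapify down
Resulting heap: [40, 35, 26, 1, 22]


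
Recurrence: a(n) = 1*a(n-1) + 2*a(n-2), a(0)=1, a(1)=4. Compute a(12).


Build bottom-up:
...a(10)=1706, a(11)=3414, a(12)=1*3414+2*1706=6826


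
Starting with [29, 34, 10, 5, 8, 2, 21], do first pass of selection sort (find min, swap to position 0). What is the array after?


After one pass: [2, 34, 10, 5, 8, 29, 21]


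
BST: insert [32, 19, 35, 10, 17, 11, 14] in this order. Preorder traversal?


Root = 32; build tree by BST insertion.
Preorder traversal: [32, 19, 10, 17, 11, 14, 35]


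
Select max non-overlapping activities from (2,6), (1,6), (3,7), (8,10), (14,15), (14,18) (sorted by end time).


Greedy: pick earliest-ending, then skip overlaps.
Selected (3 activities): [(2, 6), (8, 10), (14, 15)]


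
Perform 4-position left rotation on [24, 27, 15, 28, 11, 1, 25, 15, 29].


Left rotate by 4: [11, 1, 25, 15, 29, 24, 27, 15, 28]


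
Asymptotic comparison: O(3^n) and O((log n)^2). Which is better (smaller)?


polylogarithmic grows slower than exponential (base 3)
O((log n)^2) is asymptotically smaller; O(3^n) grows faster


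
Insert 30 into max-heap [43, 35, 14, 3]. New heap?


Append 30: [43, 35, 14, 3, 30]
Bubble up: no swaps needed
Result: [43, 35, 14, 3, 30]


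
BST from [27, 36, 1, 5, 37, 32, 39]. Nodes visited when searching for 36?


BST root = 27
Search for 36: compare at each node
Path: [27, 36]


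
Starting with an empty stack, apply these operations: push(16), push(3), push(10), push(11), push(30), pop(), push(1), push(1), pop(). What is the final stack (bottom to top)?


push(16) -> [16]
push(3) -> [16, 3]
push(10) -> [16, 3, 10]
push(11) -> [16, 3, 10, 11]
push(30) -> [16, 3, 10, 11, 30]
pop() returns 30 -> [16, 3, 10, 11]
push(1) -> [16, 3, 10, 11, 1]
push(1) -> [16, 3, 10, 11, 1, 1]
pop() returns 1 -> [16, 3, 10, 11, 1]
Final stack (bottom to top): [16, 3, 10, 11, 1]


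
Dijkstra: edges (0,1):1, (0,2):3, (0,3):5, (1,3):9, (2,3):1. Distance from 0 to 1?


Dijkstra from 0:
Distances: {0: 0, 1: 1, 2: 3, 3: 4}
Shortest distance to 1 = 1, path = [0, 1]


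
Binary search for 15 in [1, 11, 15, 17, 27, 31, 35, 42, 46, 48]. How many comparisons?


Search for 15:
[0,9] mid=4 arr[4]=27
[0,3] mid=1 arr[1]=11
[2,3] mid=2 arr[2]=15
Total: 3 comparisons


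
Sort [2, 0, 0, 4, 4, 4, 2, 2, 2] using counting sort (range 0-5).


Count array: [2, 0, 4, 0, 3, 0]
Reconstruct: [0, 0, 2, 2, 2, 2, 4, 4, 4]


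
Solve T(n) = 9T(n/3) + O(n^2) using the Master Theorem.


a=9, b=3, c=2. log_3(9)=2 = c=2. Case 2: O(n^c log n) = O(n^2 log n)
Complexity: O(n^2 log n)


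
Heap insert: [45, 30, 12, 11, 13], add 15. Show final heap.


Append 15: [45, 30, 12, 11, 13, 15]
Bubble up: swap idx 5(15) with idx 2(12)
Result: [45, 30, 15, 11, 13, 12]


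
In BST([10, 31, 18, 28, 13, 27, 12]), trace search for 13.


BST root = 10
Search for 13: compare at each node
Path: [10, 31, 18, 13]


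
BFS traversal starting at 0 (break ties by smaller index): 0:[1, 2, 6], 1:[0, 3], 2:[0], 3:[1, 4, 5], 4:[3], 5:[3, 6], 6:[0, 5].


BFS queue: start with [0]
Visit order: [0, 1, 2, 6, 3, 5, 4]


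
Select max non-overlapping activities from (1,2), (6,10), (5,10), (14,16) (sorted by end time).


Greedy: pick earliest-ending, then skip overlaps.
Selected (3 activities): [(1, 2), (6, 10), (14, 16)]


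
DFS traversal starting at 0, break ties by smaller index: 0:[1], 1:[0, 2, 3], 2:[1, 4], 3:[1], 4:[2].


DFS stack-based: start with [0]
Visit order: [0, 1, 2, 4, 3]


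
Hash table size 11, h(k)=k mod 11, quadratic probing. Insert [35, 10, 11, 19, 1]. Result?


Insertions: 35->slot 2; 10->slot 10; 11->slot 0; 19->slot 8; 1->slot 1
Table: [11, 1, 35, None, None, None, None, None, 19, None, 10]


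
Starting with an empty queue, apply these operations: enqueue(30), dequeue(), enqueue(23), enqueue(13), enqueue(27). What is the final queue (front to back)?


enqueue(30) -> [30]
dequeue() returns 30 -> []
enqueue(23) -> [23]
enqueue(13) -> [23, 13]
enqueue(27) -> [23, 13, 27]
Final queue (front to back): [23, 13, 27]


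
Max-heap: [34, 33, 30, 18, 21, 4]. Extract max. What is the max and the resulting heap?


Max = 34
Replace root with last, heapify down
Resulting heap: [33, 21, 30, 18, 4]


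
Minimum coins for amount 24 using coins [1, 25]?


dp[0]=0; dp[i]=1+min(dp[i-c] for c in coins)
...dp[19]=19, dp[20]=20, dp[21]=21, dp[22]=22, dp[23]=23, dp[24]=24
Minimum coins for 24 = 24


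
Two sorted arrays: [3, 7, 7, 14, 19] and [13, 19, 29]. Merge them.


Compare heads, take smaller each step.
Merged: [3, 7, 7, 13, 14, 19, 19, 29]


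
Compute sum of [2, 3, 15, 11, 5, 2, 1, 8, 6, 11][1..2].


Prefix sums: [0, 2, 5, 20, 31, 36, 38, 39, 47, 53, 64]
Sum[1..2] = prefix[3] - prefix[1] = 20 - 2 = 18


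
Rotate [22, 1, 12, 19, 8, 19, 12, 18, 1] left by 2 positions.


Left rotate by 2: [12, 19, 8, 19, 12, 18, 1, 22, 1]


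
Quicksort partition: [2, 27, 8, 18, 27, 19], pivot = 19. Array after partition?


Elements <= 19 go left of pivot.
Result: [2, 8, 18, 19, 27, 27], pivot at index 3


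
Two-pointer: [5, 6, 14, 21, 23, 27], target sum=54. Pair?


Two pointers: lo=0, hi=5
No pair sums to 54


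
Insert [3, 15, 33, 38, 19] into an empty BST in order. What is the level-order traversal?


Root = 3; build tree by BST insertion.
Level-Order traversal: [3, 15, 33, 19, 38]


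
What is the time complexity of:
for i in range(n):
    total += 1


Per nesting level: O(n) = O(n)
Complexity: O(n)


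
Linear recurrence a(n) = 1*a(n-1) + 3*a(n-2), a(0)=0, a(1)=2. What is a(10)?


Build bottom-up:
...a(8)=434, a(9)=1016, a(10)=1*1016+3*434=2318


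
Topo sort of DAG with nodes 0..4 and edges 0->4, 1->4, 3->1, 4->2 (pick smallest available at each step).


Kahn's algorithm, process smallest node first
Order: [0, 3, 1, 4, 2]


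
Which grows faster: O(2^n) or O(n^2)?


quadratic grows slower than exponential
O(n^2) is asymptotically smaller; O(2^n) grows faster


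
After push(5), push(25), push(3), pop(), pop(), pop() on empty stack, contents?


push(5) -> [5]
push(25) -> [5, 25]
push(3) -> [5, 25, 3]
pop() returns 3 -> [5, 25]
pop() returns 25 -> [5]
pop() returns 5 -> []
Final stack (bottom to top): []


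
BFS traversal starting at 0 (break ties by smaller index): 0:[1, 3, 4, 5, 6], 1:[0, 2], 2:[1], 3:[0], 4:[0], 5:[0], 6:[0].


BFS queue: start with [0]
Visit order: [0, 1, 3, 4, 5, 6, 2]


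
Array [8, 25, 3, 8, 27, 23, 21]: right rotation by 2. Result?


Right rotate by 2: [23, 21, 8, 25, 3, 8, 27]


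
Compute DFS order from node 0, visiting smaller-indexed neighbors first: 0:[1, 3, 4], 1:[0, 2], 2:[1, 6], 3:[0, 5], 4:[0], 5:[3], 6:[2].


DFS stack-based: start with [0]
Visit order: [0, 1, 2, 6, 3, 5, 4]


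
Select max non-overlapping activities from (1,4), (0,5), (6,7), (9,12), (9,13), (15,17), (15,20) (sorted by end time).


Greedy: pick earliest-ending, then skip overlaps.
Selected (4 activities): [(1, 4), (6, 7), (9, 12), (15, 17)]


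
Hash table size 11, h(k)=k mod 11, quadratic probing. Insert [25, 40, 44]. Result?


Insertions: 25->slot 3; 40->slot 7; 44->slot 0
Table: [44, None, None, 25, None, None, None, 40, None, None, None]


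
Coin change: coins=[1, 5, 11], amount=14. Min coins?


dp[0]=0; dp[i]=1+min(dp[i-c] for c in coins)
...dp[9]=5, dp[10]=2, dp[11]=1, dp[12]=2, dp[13]=3, dp[14]=4
Minimum coins for 14 = 4


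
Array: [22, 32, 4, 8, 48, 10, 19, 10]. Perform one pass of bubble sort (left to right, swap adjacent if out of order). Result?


After one pass: [22, 4, 8, 32, 10, 19, 10, 48]


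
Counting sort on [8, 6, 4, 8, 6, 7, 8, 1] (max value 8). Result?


Count array: [0, 1, 0, 0, 1, 0, 2, 1, 3]
Reconstruct: [1, 4, 6, 6, 7, 8, 8, 8]


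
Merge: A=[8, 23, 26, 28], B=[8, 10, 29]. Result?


Compare heads, take smaller each step.
Merged: [8, 8, 10, 23, 26, 28, 29]


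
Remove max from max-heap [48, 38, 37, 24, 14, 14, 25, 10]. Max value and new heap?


Max = 48
Replace root with last, heapify down
Resulting heap: [38, 24, 37, 10, 14, 14, 25]


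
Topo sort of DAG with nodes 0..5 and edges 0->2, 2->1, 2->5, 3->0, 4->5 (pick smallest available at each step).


Kahn's algorithm, process smallest node first
Order: [3, 0, 2, 1, 4, 5]


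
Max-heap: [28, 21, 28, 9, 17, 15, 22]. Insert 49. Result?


Append 49: [28, 21, 28, 9, 17, 15, 22, 49]
Bubble up: swap idx 7(49) with idx 3(9); swap idx 3(49) with idx 1(21); swap idx 1(49) with idx 0(28)
Result: [49, 28, 28, 21, 17, 15, 22, 9]


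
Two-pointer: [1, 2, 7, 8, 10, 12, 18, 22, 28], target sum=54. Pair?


Two pointers: lo=0, hi=8
No pair sums to 54


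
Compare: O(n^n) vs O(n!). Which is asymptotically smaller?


factorial grows slower than n^n
O(n!) is asymptotically smaller; O(n^n) grows faster


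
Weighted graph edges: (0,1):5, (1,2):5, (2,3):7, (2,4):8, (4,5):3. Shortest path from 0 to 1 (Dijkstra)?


Dijkstra from 0:
Distances: {0: 0, 1: 5, 2: 10, 3: 17, 4: 18, 5: 21}
Shortest distance to 1 = 5, path = [0, 1]


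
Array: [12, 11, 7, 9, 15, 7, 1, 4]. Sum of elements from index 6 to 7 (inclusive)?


Prefix sums: [0, 12, 23, 30, 39, 54, 61, 62, 66]
Sum[6..7] = prefix[8] - prefix[6] = 66 - 61 = 5


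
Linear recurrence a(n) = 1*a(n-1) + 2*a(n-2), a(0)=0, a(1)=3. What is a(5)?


Build bottom-up:
...a(3)=9, a(4)=15, a(5)=1*15+2*9=33


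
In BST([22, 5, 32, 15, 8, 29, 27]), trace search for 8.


BST root = 22
Search for 8: compare at each node
Path: [22, 5, 15, 8]


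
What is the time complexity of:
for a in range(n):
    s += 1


Per nesting level: O(n) = O(n)
Complexity: O(n)


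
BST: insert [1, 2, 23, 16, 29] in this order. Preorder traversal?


Root = 1; build tree by BST insertion.
Preorder traversal: [1, 2, 23, 16, 29]


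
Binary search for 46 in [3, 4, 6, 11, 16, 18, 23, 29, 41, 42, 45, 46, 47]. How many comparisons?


Search for 46:
[0,12] mid=6 arr[6]=23
[7,12] mid=9 arr[9]=42
[10,12] mid=11 arr[11]=46
Total: 3 comparisons


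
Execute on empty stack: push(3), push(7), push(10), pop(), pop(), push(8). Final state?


push(3) -> [3]
push(7) -> [3, 7]
push(10) -> [3, 7, 10]
pop() returns 10 -> [3, 7]
pop() returns 7 -> [3]
push(8) -> [3, 8]
Final stack (bottom to top): [3, 8]


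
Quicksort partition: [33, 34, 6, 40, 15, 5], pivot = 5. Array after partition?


Elements <= 5 go left of pivot.
Result: [5, 34, 6, 40, 15, 33], pivot at index 0


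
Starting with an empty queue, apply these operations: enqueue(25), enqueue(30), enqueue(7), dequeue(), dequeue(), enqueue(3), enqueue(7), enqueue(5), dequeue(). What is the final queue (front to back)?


enqueue(25) -> [25]
enqueue(30) -> [25, 30]
enqueue(7) -> [25, 30, 7]
dequeue() returns 25 -> [30, 7]
dequeue() returns 30 -> [7]
enqueue(3) -> [7, 3]
enqueue(7) -> [7, 3, 7]
enqueue(5) -> [7, 3, 7, 5]
dequeue() returns 7 -> [3, 7, 5]
Final queue (front to back): [3, 7, 5]


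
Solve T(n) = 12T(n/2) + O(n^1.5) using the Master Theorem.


a=12, b=2, c=1.5. log_2(12)=3.585 > c=1.5. Case 1: O(n^log_b(a)) = O(n^3.585)
Complexity: O(n^3.585)


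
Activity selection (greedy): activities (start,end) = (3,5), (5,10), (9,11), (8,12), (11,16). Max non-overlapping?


Greedy: pick earliest-ending, then skip overlaps.
Selected (3 activities): [(3, 5), (5, 10), (11, 16)]


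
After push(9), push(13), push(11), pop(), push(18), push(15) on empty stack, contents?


push(9) -> [9]
push(13) -> [9, 13]
push(11) -> [9, 13, 11]
pop() returns 11 -> [9, 13]
push(18) -> [9, 13, 18]
push(15) -> [9, 13, 18, 15]
Final stack (bottom to top): [9, 13, 18, 15]


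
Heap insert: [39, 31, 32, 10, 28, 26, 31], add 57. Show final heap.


Append 57: [39, 31, 32, 10, 28, 26, 31, 57]
Bubble up: swap idx 7(57) with idx 3(10); swap idx 3(57) with idx 1(31); swap idx 1(57) with idx 0(39)
Result: [57, 39, 32, 31, 28, 26, 31, 10]


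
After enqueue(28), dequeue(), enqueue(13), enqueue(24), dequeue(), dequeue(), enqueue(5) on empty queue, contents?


enqueue(28) -> [28]
dequeue() returns 28 -> []
enqueue(13) -> [13]
enqueue(24) -> [13, 24]
dequeue() returns 13 -> [24]
dequeue() returns 24 -> []
enqueue(5) -> [5]
Final queue (front to back): [5]


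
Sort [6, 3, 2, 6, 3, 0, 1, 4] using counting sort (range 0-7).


Count array: [1, 1, 1, 2, 1, 0, 2, 0]
Reconstruct: [0, 1, 2, 3, 3, 4, 6, 6]


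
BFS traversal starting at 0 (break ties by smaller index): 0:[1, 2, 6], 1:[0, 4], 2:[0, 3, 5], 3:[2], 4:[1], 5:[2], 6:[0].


BFS queue: start with [0]
Visit order: [0, 1, 2, 6, 4, 3, 5]


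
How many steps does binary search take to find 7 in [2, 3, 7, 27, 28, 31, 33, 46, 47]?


Search for 7:
[0,8] mid=4 arr[4]=28
[0,3] mid=1 arr[1]=3
[2,3] mid=2 arr[2]=7
Total: 3 comparisons


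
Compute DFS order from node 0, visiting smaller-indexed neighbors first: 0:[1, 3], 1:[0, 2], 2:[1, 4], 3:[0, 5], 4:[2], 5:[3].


DFS stack-based: start with [0]
Visit order: [0, 1, 2, 4, 3, 5]


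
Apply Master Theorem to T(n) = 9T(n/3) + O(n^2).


a=9, b=3, c=2. log_3(9)=2 = c=2. Case 2: O(n^c log n) = O(n^2 log n)
Complexity: O(n^2 log n)


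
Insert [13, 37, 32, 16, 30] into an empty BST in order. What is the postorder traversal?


Root = 13; build tree by BST insertion.
Postorder traversal: [30, 16, 32, 37, 13]


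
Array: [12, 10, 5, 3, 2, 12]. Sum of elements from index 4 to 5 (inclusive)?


Prefix sums: [0, 12, 22, 27, 30, 32, 44]
Sum[4..5] = prefix[6] - prefix[4] = 44 - 30 = 14


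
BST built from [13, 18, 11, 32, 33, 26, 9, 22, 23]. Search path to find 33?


BST root = 13
Search for 33: compare at each node
Path: [13, 18, 32, 33]


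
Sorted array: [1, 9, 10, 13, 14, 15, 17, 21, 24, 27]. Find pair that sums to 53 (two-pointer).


Two pointers: lo=0, hi=9
No pair sums to 53


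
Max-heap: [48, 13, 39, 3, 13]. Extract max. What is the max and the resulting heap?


Max = 48
Replace root with last, heapify down
Resulting heap: [39, 13, 13, 3]


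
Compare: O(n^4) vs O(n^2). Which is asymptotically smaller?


quadratic grows slower than quartic
O(n^2) is asymptotically smaller; O(n^4) grows faster


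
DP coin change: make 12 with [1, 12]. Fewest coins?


dp[0]=0; dp[i]=1+min(dp[i-c] for c in coins)
...dp[7]=7, dp[8]=8, dp[9]=9, dp[10]=10, dp[11]=11, dp[12]=1
Minimum coins for 12 = 1


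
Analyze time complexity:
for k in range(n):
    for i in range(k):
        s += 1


Per nesting level: O(n) * O(n) [triangular over k] = O(n^2)
Complexity: O(n^2)


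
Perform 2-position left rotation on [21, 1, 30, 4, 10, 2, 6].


Left rotate by 2: [30, 4, 10, 2, 6, 21, 1]


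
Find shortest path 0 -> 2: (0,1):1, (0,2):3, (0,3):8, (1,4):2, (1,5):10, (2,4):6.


Dijkstra from 0:
Distances: {0: 0, 1: 1, 2: 3, 3: 8, 4: 3, 5: 11}
Shortest distance to 2 = 3, path = [0, 2]


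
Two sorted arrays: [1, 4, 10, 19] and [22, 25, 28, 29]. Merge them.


Compare heads, take smaller each step.
Merged: [1, 4, 10, 19, 22, 25, 28, 29]


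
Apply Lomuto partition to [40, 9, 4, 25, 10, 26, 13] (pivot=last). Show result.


Elements <= 13 go left of pivot.
Result: [9, 4, 10, 13, 40, 26, 25], pivot at index 3


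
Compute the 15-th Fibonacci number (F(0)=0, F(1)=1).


F(n)=F(n-1)+F(n-2)
...F(13)=233, F(14)=377, F(15)=610


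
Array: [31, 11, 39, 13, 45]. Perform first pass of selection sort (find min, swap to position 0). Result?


After one pass: [11, 31, 39, 13, 45]


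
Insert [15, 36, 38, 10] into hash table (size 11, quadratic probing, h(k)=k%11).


Insertions: 15->slot 4; 36->slot 3; 38->slot 5; 10->slot 10
Table: [None, None, None, 36, 15, 38, None, None, None, None, 10]


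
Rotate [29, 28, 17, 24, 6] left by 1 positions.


Left rotate by 1: [28, 17, 24, 6, 29]


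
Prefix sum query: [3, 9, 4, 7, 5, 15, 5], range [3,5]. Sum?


Prefix sums: [0, 3, 12, 16, 23, 28, 43, 48]
Sum[3..5] = prefix[6] - prefix[3] = 43 - 16 = 27


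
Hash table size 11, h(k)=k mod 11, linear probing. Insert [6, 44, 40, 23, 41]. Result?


Insertions: 6->slot 6; 44->slot 0; 40->slot 7; 23->slot 1; 41->slot 8
Table: [44, 23, None, None, None, None, 6, 40, 41, None, None]


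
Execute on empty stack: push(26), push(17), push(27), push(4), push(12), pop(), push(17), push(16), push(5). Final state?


push(26) -> [26]
push(17) -> [26, 17]
push(27) -> [26, 17, 27]
push(4) -> [26, 17, 27, 4]
push(12) -> [26, 17, 27, 4, 12]
pop() returns 12 -> [26, 17, 27, 4]
push(17) -> [26, 17, 27, 4, 17]
push(16) -> [26, 17, 27, 4, 17, 16]
push(5) -> [26, 17, 27, 4, 17, 16, 5]
Final stack (bottom to top): [26, 17, 27, 4, 17, 16, 5]


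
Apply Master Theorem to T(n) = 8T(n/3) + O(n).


a=8, b=3, c=1. log_3(8)=1.893 > c=1. Case 1: O(n^log_b(a)) = O(n^1.893)
Complexity: O(n^1.893)


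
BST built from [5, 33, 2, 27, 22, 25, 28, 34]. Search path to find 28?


BST root = 5
Search for 28: compare at each node
Path: [5, 33, 27, 28]


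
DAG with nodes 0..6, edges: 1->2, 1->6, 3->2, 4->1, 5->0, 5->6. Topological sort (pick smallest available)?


Kahn's algorithm, process smallest node first
Order: [3, 4, 1, 2, 5, 0, 6]


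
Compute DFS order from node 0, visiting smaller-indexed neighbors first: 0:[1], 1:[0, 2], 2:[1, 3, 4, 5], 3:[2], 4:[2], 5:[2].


DFS stack-based: start with [0]
Visit order: [0, 1, 2, 3, 4, 5]


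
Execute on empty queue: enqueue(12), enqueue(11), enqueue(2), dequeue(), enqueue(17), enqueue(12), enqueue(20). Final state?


enqueue(12) -> [12]
enqueue(11) -> [12, 11]
enqueue(2) -> [12, 11, 2]
dequeue() returns 12 -> [11, 2]
enqueue(17) -> [11, 2, 17]
enqueue(12) -> [11, 2, 17, 12]
enqueue(20) -> [11, 2, 17, 12, 20]
Final queue (front to back): [11, 2, 17, 12, 20]


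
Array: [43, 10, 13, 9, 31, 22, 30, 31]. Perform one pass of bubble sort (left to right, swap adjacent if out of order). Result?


After one pass: [10, 13, 9, 31, 22, 30, 31, 43]


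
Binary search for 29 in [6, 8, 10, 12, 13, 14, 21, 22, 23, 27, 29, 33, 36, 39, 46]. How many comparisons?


Search for 29:
[0,14] mid=7 arr[7]=22
[8,14] mid=11 arr[11]=33
[8,10] mid=9 arr[9]=27
[10,10] mid=10 arr[10]=29
Total: 4 comparisons


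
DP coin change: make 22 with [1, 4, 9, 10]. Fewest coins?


dp[0]=0; dp[i]=1+min(dp[i-c] for c in coins)
...dp[17]=3, dp[18]=2, dp[19]=2, dp[20]=2, dp[21]=3, dp[22]=3
Minimum coins for 22 = 3


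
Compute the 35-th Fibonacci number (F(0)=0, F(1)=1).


F(n)=F(n-1)+F(n-2)
...F(33)=3524578, F(34)=5702887, F(35)=9227465


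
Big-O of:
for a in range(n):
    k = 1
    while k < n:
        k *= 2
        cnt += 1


Per nesting level: O(n) * O(log n) = O(n log n)
Complexity: O(n log n)


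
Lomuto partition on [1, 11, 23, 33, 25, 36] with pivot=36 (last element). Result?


Elements <= 36 go left of pivot.
Result: [1, 11, 23, 33, 25, 36], pivot at index 5


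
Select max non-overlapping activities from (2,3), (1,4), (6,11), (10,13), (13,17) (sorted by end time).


Greedy: pick earliest-ending, then skip overlaps.
Selected (3 activities): [(2, 3), (6, 11), (13, 17)]


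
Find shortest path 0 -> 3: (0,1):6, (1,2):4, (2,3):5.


Dijkstra from 0:
Distances: {0: 0, 1: 6, 2: 10, 3: 15}
Shortest distance to 3 = 15, path = [0, 1, 2, 3]


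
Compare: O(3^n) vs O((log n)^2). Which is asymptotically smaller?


polylogarithmic grows slower than exponential (base 3)
O((log n)^2) is asymptotically smaller; O(3^n) grows faster


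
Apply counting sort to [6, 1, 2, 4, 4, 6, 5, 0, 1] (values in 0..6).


Count array: [1, 2, 1, 0, 2, 1, 2]
Reconstruct: [0, 1, 1, 2, 4, 4, 5, 6, 6]


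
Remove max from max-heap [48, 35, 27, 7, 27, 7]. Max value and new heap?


Max = 48
Replace root with last, heapify down
Resulting heap: [35, 27, 27, 7, 7]


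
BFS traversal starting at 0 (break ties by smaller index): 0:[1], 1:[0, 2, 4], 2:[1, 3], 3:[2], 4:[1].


BFS queue: start with [0]
Visit order: [0, 1, 2, 4, 3]


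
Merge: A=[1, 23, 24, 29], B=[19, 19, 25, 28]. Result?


Compare heads, take smaller each step.
Merged: [1, 19, 19, 23, 24, 25, 28, 29]


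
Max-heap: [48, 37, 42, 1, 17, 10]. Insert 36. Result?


Append 36: [48, 37, 42, 1, 17, 10, 36]
Bubble up: no swaps needed
Result: [48, 37, 42, 1, 17, 10, 36]


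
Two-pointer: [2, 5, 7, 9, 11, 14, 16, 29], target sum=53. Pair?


Two pointers: lo=0, hi=7
No pair sums to 53


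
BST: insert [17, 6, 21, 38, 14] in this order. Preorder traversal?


Root = 17; build tree by BST insertion.
Preorder traversal: [17, 6, 14, 21, 38]


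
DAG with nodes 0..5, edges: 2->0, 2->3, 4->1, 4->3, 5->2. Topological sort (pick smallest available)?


Kahn's algorithm, process smallest node first
Order: [4, 1, 5, 2, 0, 3]


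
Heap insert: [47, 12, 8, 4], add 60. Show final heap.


Append 60: [47, 12, 8, 4, 60]
Bubble up: swap idx 4(60) with idx 1(12); swap idx 1(60) with idx 0(47)
Result: [60, 47, 8, 4, 12]


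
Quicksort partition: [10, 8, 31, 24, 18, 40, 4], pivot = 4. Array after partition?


Elements <= 4 go left of pivot.
Result: [4, 8, 31, 24, 18, 40, 10], pivot at index 0


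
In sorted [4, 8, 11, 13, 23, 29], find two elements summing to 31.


Two pointers: lo=0, hi=5
Found pair: (8, 23) summing to 31


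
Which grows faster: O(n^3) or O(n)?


linear grows slower than cubic
O(n) is asymptotically smaller; O(n^3) grows faster


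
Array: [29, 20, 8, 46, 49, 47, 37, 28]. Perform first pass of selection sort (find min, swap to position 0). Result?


After one pass: [8, 20, 29, 46, 49, 47, 37, 28]


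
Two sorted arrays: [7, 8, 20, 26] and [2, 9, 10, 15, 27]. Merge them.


Compare heads, take smaller each step.
Merged: [2, 7, 8, 9, 10, 15, 20, 26, 27]


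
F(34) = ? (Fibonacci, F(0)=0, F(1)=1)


F(n)=F(n-1)+F(n-2)
...F(32)=2178309, F(33)=3524578, F(34)=5702887


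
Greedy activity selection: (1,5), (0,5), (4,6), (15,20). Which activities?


Greedy: pick earliest-ending, then skip overlaps.
Selected (2 activities): [(1, 5), (15, 20)]


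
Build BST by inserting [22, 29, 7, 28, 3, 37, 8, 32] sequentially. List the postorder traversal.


Root = 22; build tree by BST insertion.
Postorder traversal: [3, 8, 7, 28, 32, 37, 29, 22]


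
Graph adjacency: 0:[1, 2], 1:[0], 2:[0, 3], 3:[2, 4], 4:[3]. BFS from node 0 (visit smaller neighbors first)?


BFS queue: start with [0]
Visit order: [0, 1, 2, 3, 4]


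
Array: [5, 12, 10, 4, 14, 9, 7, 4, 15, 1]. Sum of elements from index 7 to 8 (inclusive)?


Prefix sums: [0, 5, 17, 27, 31, 45, 54, 61, 65, 80, 81]
Sum[7..8] = prefix[9] - prefix[7] = 80 - 61 = 19


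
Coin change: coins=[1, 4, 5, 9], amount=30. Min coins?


dp[0]=0; dp[i]=1+min(dp[i-c] for c in coins)
...dp[25]=5, dp[26]=4, dp[27]=3, dp[28]=4, dp[29]=5, dp[30]=5
Minimum coins for 30 = 5


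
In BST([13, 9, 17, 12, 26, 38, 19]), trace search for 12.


BST root = 13
Search for 12: compare at each node
Path: [13, 9, 12]


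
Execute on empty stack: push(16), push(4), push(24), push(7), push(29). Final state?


push(16) -> [16]
push(4) -> [16, 4]
push(24) -> [16, 4, 24]
push(7) -> [16, 4, 24, 7]
push(29) -> [16, 4, 24, 7, 29]
Final stack (bottom to top): [16, 4, 24, 7, 29]


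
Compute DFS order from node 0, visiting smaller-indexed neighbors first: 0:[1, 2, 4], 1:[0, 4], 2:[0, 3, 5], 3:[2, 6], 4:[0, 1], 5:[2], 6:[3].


DFS stack-based: start with [0]
Visit order: [0, 1, 4, 2, 3, 6, 5]


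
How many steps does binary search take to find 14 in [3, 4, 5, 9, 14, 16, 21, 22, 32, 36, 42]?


Search for 14:
[0,10] mid=5 arr[5]=16
[0,4] mid=2 arr[2]=5
[3,4] mid=3 arr[3]=9
[4,4] mid=4 arr[4]=14
Total: 4 comparisons


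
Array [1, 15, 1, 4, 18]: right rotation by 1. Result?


Right rotate by 1: [18, 1, 15, 1, 4]


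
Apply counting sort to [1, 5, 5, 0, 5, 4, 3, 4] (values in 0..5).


Count array: [1, 1, 0, 1, 2, 3]
Reconstruct: [0, 1, 3, 4, 4, 5, 5, 5]


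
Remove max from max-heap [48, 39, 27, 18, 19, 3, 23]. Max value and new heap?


Max = 48
Replace root with last, heapify down
Resulting heap: [39, 23, 27, 18, 19, 3]


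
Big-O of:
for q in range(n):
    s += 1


Per nesting level: O(n) = O(n)
Complexity: O(n)


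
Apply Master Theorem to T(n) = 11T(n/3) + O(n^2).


a=11, b=3, c=2. log_3(11)=2.183 > c=2. Case 1: O(n^log_b(a)) = O(n^2.183)
Complexity: O(n^2.183)


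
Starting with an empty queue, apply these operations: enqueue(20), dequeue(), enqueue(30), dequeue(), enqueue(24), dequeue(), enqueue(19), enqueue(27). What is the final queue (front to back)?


enqueue(20) -> [20]
dequeue() returns 20 -> []
enqueue(30) -> [30]
dequeue() returns 30 -> []
enqueue(24) -> [24]
dequeue() returns 24 -> []
enqueue(19) -> [19]
enqueue(27) -> [19, 27]
Final queue (front to back): [19, 27]


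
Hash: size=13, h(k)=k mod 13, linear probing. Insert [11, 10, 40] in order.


Insertions: 11->slot 11; 10->slot 10; 40->slot 1
Table: [None, 40, None, None, None, None, None, None, None, None, 10, 11, None]


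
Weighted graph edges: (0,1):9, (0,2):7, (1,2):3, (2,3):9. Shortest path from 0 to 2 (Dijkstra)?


Dijkstra from 0:
Distances: {0: 0, 1: 9, 2: 7, 3: 16}
Shortest distance to 2 = 7, path = [0, 2]


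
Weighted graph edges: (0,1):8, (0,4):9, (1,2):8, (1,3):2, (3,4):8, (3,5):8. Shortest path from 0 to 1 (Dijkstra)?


Dijkstra from 0:
Distances: {0: 0, 1: 8, 2: 16, 3: 10, 4: 9, 5: 18}
Shortest distance to 1 = 8, path = [0, 1]


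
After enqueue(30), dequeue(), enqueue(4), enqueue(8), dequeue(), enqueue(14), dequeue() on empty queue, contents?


enqueue(30) -> [30]
dequeue() returns 30 -> []
enqueue(4) -> [4]
enqueue(8) -> [4, 8]
dequeue() returns 4 -> [8]
enqueue(14) -> [8, 14]
dequeue() returns 8 -> [14]
Final queue (front to back): [14]


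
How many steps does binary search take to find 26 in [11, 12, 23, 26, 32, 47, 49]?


Search for 26:
[0,6] mid=3 arr[3]=26
Total: 1 comparisons


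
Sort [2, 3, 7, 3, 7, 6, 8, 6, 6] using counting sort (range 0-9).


Count array: [0, 0, 1, 2, 0, 0, 3, 2, 1, 0]
Reconstruct: [2, 3, 3, 6, 6, 6, 7, 7, 8]


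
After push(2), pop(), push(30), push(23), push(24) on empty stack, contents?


push(2) -> [2]
pop() returns 2 -> []
push(30) -> [30]
push(23) -> [30, 23]
push(24) -> [30, 23, 24]
Final stack (bottom to top): [30, 23, 24]


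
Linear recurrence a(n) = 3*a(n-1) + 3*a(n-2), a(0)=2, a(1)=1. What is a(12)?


Build bottom-up:
...a(10)=345789, a(11)=1310985, a(12)=3*1310985+3*345789=4970322


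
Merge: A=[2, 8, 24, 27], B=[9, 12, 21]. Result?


Compare heads, take smaller each step.
Merged: [2, 8, 9, 12, 21, 24, 27]


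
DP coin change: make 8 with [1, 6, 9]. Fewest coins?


dp[0]=0; dp[i]=1+min(dp[i-c] for c in coins)
...dp[3]=3, dp[4]=4, dp[5]=5, dp[6]=1, dp[7]=2, dp[8]=3
Minimum coins for 8 = 3


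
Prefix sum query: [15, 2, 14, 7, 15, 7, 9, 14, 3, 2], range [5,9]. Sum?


Prefix sums: [0, 15, 17, 31, 38, 53, 60, 69, 83, 86, 88]
Sum[5..9] = prefix[10] - prefix[5] = 88 - 53 = 35


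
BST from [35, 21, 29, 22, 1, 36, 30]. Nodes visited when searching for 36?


BST root = 35
Search for 36: compare at each node
Path: [35, 36]


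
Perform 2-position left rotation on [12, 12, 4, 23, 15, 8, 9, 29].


Left rotate by 2: [4, 23, 15, 8, 9, 29, 12, 12]


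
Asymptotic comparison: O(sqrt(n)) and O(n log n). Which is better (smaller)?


sublinear grows slower than linearithmic
O(sqrt(n)) is asymptotically smaller; O(n log n) grows faster


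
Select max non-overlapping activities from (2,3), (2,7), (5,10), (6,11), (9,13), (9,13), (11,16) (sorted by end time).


Greedy: pick earliest-ending, then skip overlaps.
Selected (3 activities): [(2, 3), (5, 10), (11, 16)]


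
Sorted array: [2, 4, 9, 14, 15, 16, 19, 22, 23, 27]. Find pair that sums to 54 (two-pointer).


Two pointers: lo=0, hi=9
No pair sums to 54


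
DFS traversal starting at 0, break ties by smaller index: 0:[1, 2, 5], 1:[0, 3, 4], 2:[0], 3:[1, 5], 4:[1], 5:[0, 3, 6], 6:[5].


DFS stack-based: start with [0]
Visit order: [0, 1, 3, 5, 6, 4, 2]


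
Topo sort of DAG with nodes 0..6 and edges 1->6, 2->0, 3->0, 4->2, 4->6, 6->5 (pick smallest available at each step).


Kahn's algorithm, process smallest node first
Order: [1, 3, 4, 2, 0, 6, 5]


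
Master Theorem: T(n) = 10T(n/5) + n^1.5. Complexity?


a=10, b=5, c=1.5. log_5(10)=1.431 < c=1.5. Case 3: O(n^c) = O(n^1.500)
Complexity: O(n^1.500)


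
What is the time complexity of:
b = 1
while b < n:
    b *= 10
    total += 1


Per nesting level: O(log n) = O(log n)
Complexity: O(log n)


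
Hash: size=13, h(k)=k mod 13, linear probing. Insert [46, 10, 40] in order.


Insertions: 46->slot 7; 10->slot 10; 40->slot 1
Table: [None, 40, None, None, None, None, None, 46, None, None, 10, None, None]


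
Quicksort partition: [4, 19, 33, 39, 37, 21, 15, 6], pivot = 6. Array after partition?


Elements <= 6 go left of pivot.
Result: [4, 6, 33, 39, 37, 21, 15, 19], pivot at index 1


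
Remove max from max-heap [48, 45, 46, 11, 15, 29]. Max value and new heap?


Max = 48
Replace root with last, heapify down
Resulting heap: [46, 45, 29, 11, 15]


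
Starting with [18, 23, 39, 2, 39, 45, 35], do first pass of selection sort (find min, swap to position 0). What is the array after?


After one pass: [2, 23, 39, 18, 39, 45, 35]


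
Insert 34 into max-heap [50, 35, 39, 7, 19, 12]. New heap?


Append 34: [50, 35, 39, 7, 19, 12, 34]
Bubble up: no swaps needed
Result: [50, 35, 39, 7, 19, 12, 34]


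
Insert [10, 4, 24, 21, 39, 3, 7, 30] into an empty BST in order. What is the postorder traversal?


Root = 10; build tree by BST insertion.
Postorder traversal: [3, 7, 4, 21, 30, 39, 24, 10]


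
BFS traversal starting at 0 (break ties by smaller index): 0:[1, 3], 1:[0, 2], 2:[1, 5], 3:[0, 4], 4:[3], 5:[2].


BFS queue: start with [0]
Visit order: [0, 1, 3, 2, 4, 5]


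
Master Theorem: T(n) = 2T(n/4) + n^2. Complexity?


a=2, b=4, c=2. log_4(2)=0.5 < c=2. Case 3: O(n^c) = O(n^2)
Complexity: O(n^2)


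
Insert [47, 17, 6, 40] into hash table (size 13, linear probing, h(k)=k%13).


Insertions: 47->slot 8; 17->slot 4; 6->slot 6; 40->slot 1
Table: [None, 40, None, None, 17, None, 6, None, 47, None, None, None, None]


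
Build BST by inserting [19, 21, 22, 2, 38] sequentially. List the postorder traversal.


Root = 19; build tree by BST insertion.
Postorder traversal: [2, 38, 22, 21, 19]


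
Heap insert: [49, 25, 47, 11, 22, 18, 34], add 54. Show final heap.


Append 54: [49, 25, 47, 11, 22, 18, 34, 54]
Bubble up: swap idx 7(54) with idx 3(11); swap idx 3(54) with idx 1(25); swap idx 1(54) with idx 0(49)
Result: [54, 49, 47, 25, 22, 18, 34, 11]


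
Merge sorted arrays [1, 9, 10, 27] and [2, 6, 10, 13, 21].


Compare heads, take smaller each step.
Merged: [1, 2, 6, 9, 10, 10, 13, 21, 27]


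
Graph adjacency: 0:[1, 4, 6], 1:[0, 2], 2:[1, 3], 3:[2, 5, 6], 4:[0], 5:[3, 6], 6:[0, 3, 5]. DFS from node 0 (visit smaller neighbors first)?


DFS stack-based: start with [0]
Visit order: [0, 1, 2, 3, 5, 6, 4]


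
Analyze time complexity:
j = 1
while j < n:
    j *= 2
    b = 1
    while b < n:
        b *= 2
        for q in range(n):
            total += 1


Per nesting level: O(log n) * O(log n) * O(n) = O(n (log n)^2)
Complexity: O(n (log n)^2)


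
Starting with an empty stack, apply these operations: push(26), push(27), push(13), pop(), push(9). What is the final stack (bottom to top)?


push(26) -> [26]
push(27) -> [26, 27]
push(13) -> [26, 27, 13]
pop() returns 13 -> [26, 27]
push(9) -> [26, 27, 9]
Final stack (bottom to top): [26, 27, 9]


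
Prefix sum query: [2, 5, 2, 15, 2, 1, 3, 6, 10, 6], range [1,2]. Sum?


Prefix sums: [0, 2, 7, 9, 24, 26, 27, 30, 36, 46, 52]
Sum[1..2] = prefix[3] - prefix[1] = 9 - 2 = 7


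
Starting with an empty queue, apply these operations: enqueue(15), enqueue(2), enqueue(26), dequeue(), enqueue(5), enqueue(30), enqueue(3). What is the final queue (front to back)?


enqueue(15) -> [15]
enqueue(2) -> [15, 2]
enqueue(26) -> [15, 2, 26]
dequeue() returns 15 -> [2, 26]
enqueue(5) -> [2, 26, 5]
enqueue(30) -> [2, 26, 5, 30]
enqueue(3) -> [2, 26, 5, 30, 3]
Final queue (front to back): [2, 26, 5, 30, 3]


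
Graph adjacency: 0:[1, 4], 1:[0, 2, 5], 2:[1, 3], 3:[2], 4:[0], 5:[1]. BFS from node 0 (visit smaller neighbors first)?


BFS queue: start with [0]
Visit order: [0, 1, 4, 2, 5, 3]


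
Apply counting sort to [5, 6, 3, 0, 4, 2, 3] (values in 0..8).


Count array: [1, 0, 1, 2, 1, 1, 1, 0, 0]
Reconstruct: [0, 2, 3, 3, 4, 5, 6]


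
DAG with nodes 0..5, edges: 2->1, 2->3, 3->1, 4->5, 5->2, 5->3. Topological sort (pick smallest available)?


Kahn's algorithm, process smallest node first
Order: [0, 4, 5, 2, 3, 1]


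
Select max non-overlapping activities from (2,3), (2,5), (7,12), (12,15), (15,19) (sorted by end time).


Greedy: pick earliest-ending, then skip overlaps.
Selected (4 activities): [(2, 3), (7, 12), (12, 15), (15, 19)]


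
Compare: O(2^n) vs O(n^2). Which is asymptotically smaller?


quadratic grows slower than exponential
O(n^2) is asymptotically smaller; O(2^n) grows faster


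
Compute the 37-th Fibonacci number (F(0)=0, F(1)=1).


F(n)=F(n-1)+F(n-2)
...F(35)=9227465, F(36)=14930352, F(37)=24157817


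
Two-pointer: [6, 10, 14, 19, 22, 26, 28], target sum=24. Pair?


Two pointers: lo=0, hi=6
Found pair: (10, 14) summing to 24


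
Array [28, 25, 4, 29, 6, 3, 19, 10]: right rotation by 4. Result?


Right rotate by 4: [6, 3, 19, 10, 28, 25, 4, 29]


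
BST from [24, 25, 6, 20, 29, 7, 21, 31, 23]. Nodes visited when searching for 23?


BST root = 24
Search for 23: compare at each node
Path: [24, 6, 20, 21, 23]


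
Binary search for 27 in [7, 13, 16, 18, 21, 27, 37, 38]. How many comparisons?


Search for 27:
[0,7] mid=3 arr[3]=18
[4,7] mid=5 arr[5]=27
Total: 2 comparisons


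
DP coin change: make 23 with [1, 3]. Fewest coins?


dp[0]=0; dp[i]=1+min(dp[i-c] for c in coins)
...dp[18]=6, dp[19]=7, dp[20]=8, dp[21]=7, dp[22]=8, dp[23]=9
Minimum coins for 23 = 9


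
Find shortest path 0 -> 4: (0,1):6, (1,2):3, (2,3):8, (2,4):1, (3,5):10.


Dijkstra from 0:
Distances: {0: 0, 1: 6, 2: 9, 3: 17, 4: 10, 5: 27}
Shortest distance to 4 = 10, path = [0, 1, 2, 4]


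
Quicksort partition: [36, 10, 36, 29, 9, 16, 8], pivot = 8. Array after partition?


Elements <= 8 go left of pivot.
Result: [8, 10, 36, 29, 9, 16, 36], pivot at index 0


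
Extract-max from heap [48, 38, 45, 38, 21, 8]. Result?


Max = 48
Replace root with last, heapify down
Resulting heap: [45, 38, 8, 38, 21]


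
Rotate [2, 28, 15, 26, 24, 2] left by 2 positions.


Left rotate by 2: [15, 26, 24, 2, 2, 28]


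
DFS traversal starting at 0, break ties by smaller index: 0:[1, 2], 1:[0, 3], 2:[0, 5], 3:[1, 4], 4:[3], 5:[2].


DFS stack-based: start with [0]
Visit order: [0, 1, 3, 4, 2, 5]


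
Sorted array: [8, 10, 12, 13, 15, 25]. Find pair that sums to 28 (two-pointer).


Two pointers: lo=0, hi=5
Found pair: (13, 15) summing to 28


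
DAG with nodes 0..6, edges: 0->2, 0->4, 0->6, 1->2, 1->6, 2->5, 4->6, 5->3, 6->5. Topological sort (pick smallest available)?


Kahn's algorithm, process smallest node first
Order: [0, 1, 2, 4, 6, 5, 3]


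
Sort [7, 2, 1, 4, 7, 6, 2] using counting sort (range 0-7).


Count array: [0, 1, 2, 0, 1, 0, 1, 2]
Reconstruct: [1, 2, 2, 4, 6, 7, 7]


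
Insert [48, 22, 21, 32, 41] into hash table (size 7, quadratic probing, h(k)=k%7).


Insertions: 48->slot 6; 22->slot 1; 21->slot 0; 32->slot 4; 41->slot 3
Table: [21, 22, None, 41, 32, None, 48]


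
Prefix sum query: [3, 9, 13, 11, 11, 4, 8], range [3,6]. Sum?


Prefix sums: [0, 3, 12, 25, 36, 47, 51, 59]
Sum[3..6] = prefix[7] - prefix[3] = 59 - 25 = 34


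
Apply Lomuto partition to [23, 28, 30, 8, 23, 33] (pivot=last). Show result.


Elements <= 33 go left of pivot.
Result: [23, 28, 30, 8, 23, 33], pivot at index 5


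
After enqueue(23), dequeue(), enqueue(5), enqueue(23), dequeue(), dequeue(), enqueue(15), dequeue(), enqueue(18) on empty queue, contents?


enqueue(23) -> [23]
dequeue() returns 23 -> []
enqueue(5) -> [5]
enqueue(23) -> [5, 23]
dequeue() returns 5 -> [23]
dequeue() returns 23 -> []
enqueue(15) -> [15]
dequeue() returns 15 -> []
enqueue(18) -> [18]
Final queue (front to back): [18]


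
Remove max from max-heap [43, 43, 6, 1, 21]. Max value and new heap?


Max = 43
Replace root with last, heapify down
Resulting heap: [43, 21, 6, 1]


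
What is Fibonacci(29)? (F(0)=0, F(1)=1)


F(n)=F(n-1)+F(n-2)
...F(27)=196418, F(28)=317811, F(29)=514229


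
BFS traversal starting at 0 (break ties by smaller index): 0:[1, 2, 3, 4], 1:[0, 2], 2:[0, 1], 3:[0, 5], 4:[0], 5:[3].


BFS queue: start with [0]
Visit order: [0, 1, 2, 3, 4, 5]


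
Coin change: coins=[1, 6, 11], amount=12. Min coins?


dp[0]=0; dp[i]=1+min(dp[i-c] for c in coins)
...dp[7]=2, dp[8]=3, dp[9]=4, dp[10]=5, dp[11]=1, dp[12]=2
Minimum coins for 12 = 2


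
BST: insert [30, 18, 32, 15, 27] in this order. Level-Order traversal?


Root = 30; build tree by BST insertion.
Level-Order traversal: [30, 18, 32, 15, 27]
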